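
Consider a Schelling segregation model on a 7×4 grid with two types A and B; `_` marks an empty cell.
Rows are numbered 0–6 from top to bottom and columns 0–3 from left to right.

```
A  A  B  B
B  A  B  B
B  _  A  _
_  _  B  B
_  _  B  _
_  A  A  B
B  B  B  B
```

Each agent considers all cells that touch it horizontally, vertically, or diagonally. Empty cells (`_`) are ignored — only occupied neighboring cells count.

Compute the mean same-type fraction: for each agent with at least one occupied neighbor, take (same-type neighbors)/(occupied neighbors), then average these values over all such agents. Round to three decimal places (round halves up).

0.531

Row 0: (0,0)A 2/3 · (0,1)A 2/5 · (0,2)B 3/5 · (0,3)B 3/3
Row 1: (1,0)B 1/4 · (1,1)A 3/7 · (1,2)B 3/6 · (1,3)B 3/4
Row 2: (2,0)B 1/2 · (2,2)A 1/5
Row 3: (3,2)B 2/3 · (3,3)B 2/3
Row 4: (4,2)B 3/5
Row 5: (5,1)A 1/5 · (5,2)A 1/6 · (5,3)B 3/4
Row 6: (6,0)B 1/2 · (6,1)B 2/4 · (6,2)B 3/5 · (6,3)B 2/3
Sum over 20 agents: 2/3 + 2/5 + 3/5 + 3/3 + 1/4 + 3/7 + 3/6 + 3/4 + 1/2 + 1/5 + 2/3 + 2/3 + 3/5 + 1/5 + 1/6 + 3/4 + 1/2 + 2/4 + 3/5 + 2/3 = 4457/420; mean = 4457/420 ÷ 20 = 4457/8400 = 0.530595… → 0.531.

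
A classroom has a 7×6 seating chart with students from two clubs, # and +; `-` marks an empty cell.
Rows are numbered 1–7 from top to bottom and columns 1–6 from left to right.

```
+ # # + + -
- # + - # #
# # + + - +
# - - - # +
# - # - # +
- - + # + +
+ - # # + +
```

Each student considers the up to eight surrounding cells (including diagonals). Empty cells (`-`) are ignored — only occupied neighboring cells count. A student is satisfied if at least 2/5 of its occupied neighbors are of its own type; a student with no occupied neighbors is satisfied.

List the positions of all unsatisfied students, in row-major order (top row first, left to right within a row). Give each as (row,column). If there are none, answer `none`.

Row 1: (1,1)+ 0/2 not · (1,2)# 2/4 satisfied · (1,3)# 2/4 satisfied · (1,4)+ 2/4 satisfied · (1,5)+ 1/3 not
Row 2: (2,2)# 4/7 satisfied · (2,3)+ 3/7 satisfied · (2,5)# 1/5 not · (2,6)# 1/3 not
Row 3: (3,1)# 3/3 satisfied · (3,2)# 3/5 satisfied · (3,3)+ 2/4 satisfied · (3,4)+ 2/4 satisfied · (3,6)+ 1/4 not
Row 4: (4,1)# 3/3 satisfied · (4,5)# 1/5 not · (4,6)+ 2/4 satisfied
Row 5: (5,1)# 1/1 satisfied · (5,3)# 1/2 satisfied · (5,5)# 2/6 not · (5,6)+ 3/5 satisfied
Row 6: (6,3)+ 0/4 not · (6,4)# 4/7 satisfied · (6,5)+ 4/7 satisfied · (6,6)+ 4/5 satisfied
Row 7: (7,1)+ 0/0 satisfied · (7,3)# 2/3 satisfied · (7,4)# 2/5 satisfied · (7,5)+ 3/5 satisfied · (7,6)+ 3/3 satisfied

(1,1), (1,5), (2,5), (2,6), (3,6), (4,5), (5,5), (6,3)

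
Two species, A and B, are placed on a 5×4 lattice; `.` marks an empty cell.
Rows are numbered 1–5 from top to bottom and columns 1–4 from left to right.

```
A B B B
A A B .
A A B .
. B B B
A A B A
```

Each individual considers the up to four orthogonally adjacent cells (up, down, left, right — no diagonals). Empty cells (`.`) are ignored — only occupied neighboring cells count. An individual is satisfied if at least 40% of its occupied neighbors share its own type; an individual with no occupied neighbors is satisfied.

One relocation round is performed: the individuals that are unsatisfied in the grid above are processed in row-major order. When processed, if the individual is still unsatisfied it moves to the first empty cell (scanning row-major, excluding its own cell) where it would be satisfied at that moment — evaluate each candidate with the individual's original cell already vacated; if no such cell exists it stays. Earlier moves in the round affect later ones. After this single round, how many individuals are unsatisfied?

0

Initially unsatisfied (in order): (1,2), (4,2), (5,2), (5,3), (5,4).
  (1,2) → (2,4).
  (4,2) → (3,4).
  (5,2): now satisfied by earlier moves; stays.
  (5,3): no empty cell satisfies it; stays.
  (5,4) → (1,2).
Resulting grid:
A A B B
A A B B
A A B B
. . B B
A A B .
All satisfied now.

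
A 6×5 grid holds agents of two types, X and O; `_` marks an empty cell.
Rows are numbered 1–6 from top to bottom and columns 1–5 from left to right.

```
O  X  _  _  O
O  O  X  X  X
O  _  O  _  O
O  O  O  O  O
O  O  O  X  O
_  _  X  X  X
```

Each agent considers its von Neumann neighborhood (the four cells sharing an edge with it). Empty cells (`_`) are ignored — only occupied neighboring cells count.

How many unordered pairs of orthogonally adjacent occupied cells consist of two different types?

Scan each occupied cell's neighbors to the right and below so each pair is counted once.
Row 1: O(1,1)–X(1,2)≠ O(1,1)–O(2,1)= X(1,2)–O(2,2)≠ O(1,5)–X(2,5)≠  → 3/4 unlike.
Row 2: O(2,1)–O(2,2)= O(2,1)–O(3,1)= O(2,2)–X(2,3)≠ X(2,3)–X(2,4)= X(2,3)–O(3,3)≠ X(2,4)–X(2,5)= X(2,5)–O(3,5)≠  → 3/7 unlike.
Row 3: O(3,1)–O(4,1)= O(3,3)–O(4,3)= O(3,5)–O(4,5)=  → 0/3 unlike.
Row 4: O(4,1)–O(4,2)= O(4,1)–O(5,1)= O(4,2)–O(4,3)= O(4,2)–O(5,2)= O(4,3)–O(4,4)= O(4,3)–O(5,3)= O(4,4)–O(4,5)= O(4,4)–X(5,4)≠ O(4,5)–O(5,5)=  → 1/9 unlike.
Row 5: O(5,1)–O(5,2)= O(5,2)–O(5,3)= O(5,3)–X(5,4)≠ O(5,3)–X(6,3)≠ X(5,4)–O(5,5)≠ X(5,4)–X(6,4)= O(5,5)–X(6,5)≠  → 4/7 unlike.
Row 6: X(6,3)–X(6,4)= X(6,4)–X(6,5)=  → 0/2 unlike.
Total adjacent occupied pairs: 32; unlike-type pairs: 11.

11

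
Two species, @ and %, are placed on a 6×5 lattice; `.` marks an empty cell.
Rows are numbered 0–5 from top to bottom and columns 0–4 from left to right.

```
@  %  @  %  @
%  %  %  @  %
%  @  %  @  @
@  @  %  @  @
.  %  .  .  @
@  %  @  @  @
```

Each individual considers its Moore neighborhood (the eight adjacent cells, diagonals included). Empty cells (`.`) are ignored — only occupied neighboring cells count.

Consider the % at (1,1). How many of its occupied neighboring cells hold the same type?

5

Occupied neighbors of (1,1): (0,0)=@, (0,1)=%, (0,2)=@, (1,0)=%, (1,2)=%, (2,0)=%, (2,1)=@, (2,2)=%.
Same type (%): 5 of 8.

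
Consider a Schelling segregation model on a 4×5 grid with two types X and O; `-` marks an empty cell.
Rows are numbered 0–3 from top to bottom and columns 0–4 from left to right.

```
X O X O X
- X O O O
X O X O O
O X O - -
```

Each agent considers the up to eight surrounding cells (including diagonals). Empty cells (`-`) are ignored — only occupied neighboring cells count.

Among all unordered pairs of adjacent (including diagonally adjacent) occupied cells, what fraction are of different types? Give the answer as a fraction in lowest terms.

21/43

Scan each occupied cell's neighbors to the right and below (and the two forward diagonals) so each pair is counted once.
Row 0: X(0,0)–O(0,1)≠ X(0,0)–X(1,1)= O(0,1)–X(0,2)≠ O(0,1)–X(1,1)≠ O(0,1)–O(1,2)= X(0,2)–O(0,3)≠ X(0,2)–O(1,2)≠ X(0,2)–O(1,3)≠ X(0,2)–X(1,1)= O(0,3)–X(0,4)≠ O(0,3)–O(1,3)= O(0,3)–O(1,4)= O(0,3)–O(1,2)= X(0,4)–O(1,4)≠ X(0,4)–O(1,3)≠  → 9/15 unlike.
Row 1: X(1,1)–O(1,2)≠ X(1,1)–O(2,1)≠ X(1,1)–X(2,2)= X(1,1)–X(2,0)= O(1,2)–O(1,3)= O(1,2)–X(2,2)≠ O(1,2)–O(2,3)= O(1,2)–O(2,1)= O(1,3)–O(1,4)= O(1,3)–O(2,3)= O(1,3)–O(2,4)= O(1,3)–X(2,2)≠ O(1,4)–O(2,4)= O(1,4)–O(2,3)=  → 4/14 unlike.
Row 2: X(2,0)–O(2,1)≠ X(2,0)–O(3,0)≠ X(2,0)–X(3,1)= O(2,1)–X(2,2)≠ O(2,1)–X(3,1)≠ O(2,1)–O(3,2)= O(2,1)–O(3,0)= X(2,2)–O(2,3)≠ X(2,2)–O(3,2)≠ X(2,2)–X(3,1)= O(2,3)–O(2,4)= O(2,3)–O(3,2)=  → 6/12 unlike.
Row 3: O(3,0)–X(3,1)≠ X(3,1)–O(3,2)≠  → 2/2 unlike.
Total adjacent occupied pairs: 43; unlike-type pairs: 21.
21/43 is already in lowest terms.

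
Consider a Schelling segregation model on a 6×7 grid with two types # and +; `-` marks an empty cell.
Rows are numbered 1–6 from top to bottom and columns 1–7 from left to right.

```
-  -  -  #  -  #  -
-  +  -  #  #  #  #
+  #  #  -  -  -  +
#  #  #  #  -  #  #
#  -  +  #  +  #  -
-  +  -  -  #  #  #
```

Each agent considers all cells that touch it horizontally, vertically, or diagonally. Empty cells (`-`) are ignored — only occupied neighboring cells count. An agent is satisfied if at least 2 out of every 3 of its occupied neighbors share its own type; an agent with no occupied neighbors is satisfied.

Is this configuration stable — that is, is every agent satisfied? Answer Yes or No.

No

Row 1: (1,4)# 2/2 ok · (1,6)# 3/3 ok
Row 2: (2,2)+ 1/3 unhappy · (2,4)# 3/3 ok · (2,5)# 4/4 ok · (2,6)# 3/4 ok · (2,7)# 2/3 ok
Row 3: (3,1)+ 1/4 unhappy · (3,2)# 4/6 ok · (3,3)# 5/6 ok · (3,7)+ 0/4 unhappy
Row 4: (4,1)# 3/4 ok · (4,2)# 5/7 ok · (4,3)# 5/6 ok · (4,4)# 3/5 unhappy · (4,6)# 2/4 unhappy · (4,7)# 2/3 ok
Row 5: (5,1)# 2/3 ok · (5,3)+ 1/5 unhappy · (5,4)# 3/5 unhappy · (5,5)+ 0/6 unhappy · (5,6)# 5/6 ok
Row 6: (6,2)+ 1/2 unhappy · (6,5)# 3/4 ok · (6,6)# 3/4 ok · (6,7)# 2/2 ok
For instance (2,2) has only 1/3 same-type neighbors, below 2/3.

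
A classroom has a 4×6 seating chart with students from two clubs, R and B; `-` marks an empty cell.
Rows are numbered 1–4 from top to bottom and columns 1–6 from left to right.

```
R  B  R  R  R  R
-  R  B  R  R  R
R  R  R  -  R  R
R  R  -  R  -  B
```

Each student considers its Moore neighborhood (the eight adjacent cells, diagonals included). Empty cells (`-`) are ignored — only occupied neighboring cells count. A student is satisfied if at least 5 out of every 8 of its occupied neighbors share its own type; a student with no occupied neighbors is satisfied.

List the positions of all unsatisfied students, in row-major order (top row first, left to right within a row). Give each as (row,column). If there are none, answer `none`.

(1,1), (1,2), (1,3), (2,3), (4,6)

(1,1)R 1/2 unhappy
(1,2)B 1/4 unhappy
(1,3)R 3/5 unhappy
(1,4)R 4/5 ok
(1,5)R 5/5 ok
(1,6)R 3/3 ok
(2,2)R 5/7 ok
(2,3)B 1/7 unhappy
(2,4)R 6/7 ok
(2,5)R 7/7 ok
(2,6)R 5/5 ok
(3,1)R 4/4 ok
(3,2)R 5/6 ok
(3,3)R 5/6 ok
(3,5)R 5/6 ok
(3,6)R 3/4 ok
(4,1)R 3/3 ok
(4,2)R 4/4 ok
(4,4)R 2/2 ok
(4,6)B 0/2 unhappy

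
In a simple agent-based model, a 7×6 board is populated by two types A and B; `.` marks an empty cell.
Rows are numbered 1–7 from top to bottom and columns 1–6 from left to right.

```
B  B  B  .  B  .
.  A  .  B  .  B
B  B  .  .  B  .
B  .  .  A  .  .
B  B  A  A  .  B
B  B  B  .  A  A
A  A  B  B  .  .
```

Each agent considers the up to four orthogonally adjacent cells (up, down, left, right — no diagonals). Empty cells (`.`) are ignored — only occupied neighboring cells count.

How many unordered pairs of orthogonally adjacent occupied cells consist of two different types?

8

Scan each occupied cell's neighbors to the right and below so each pair is counted once.
From row 1: 1 unlike of 3 pairs (running 1/3).
From row 2: 1 unlike of 1 pairs (running 2/4).
From row 3: 0 unlike of 2 pairs (running 2/6).
From row 4: 0 unlike of 2 pairs (running 2/8).
From row 5: 3 unlike of 7 pairs (running 5/15).
From row 6: 2 unlike of 6 pairs (running 7/21).
From row 7: 1 unlike of 3 pairs (running 8/24).
Total adjacent occupied pairs: 24; unlike-type pairs: 8.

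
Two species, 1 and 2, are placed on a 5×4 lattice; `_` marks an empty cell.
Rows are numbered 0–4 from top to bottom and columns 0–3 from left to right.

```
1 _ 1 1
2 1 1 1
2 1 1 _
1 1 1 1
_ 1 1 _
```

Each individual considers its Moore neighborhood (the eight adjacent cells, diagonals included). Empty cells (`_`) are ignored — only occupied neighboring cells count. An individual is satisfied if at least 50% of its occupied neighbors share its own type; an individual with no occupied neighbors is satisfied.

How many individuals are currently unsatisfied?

Row 0: (0,0)1 1/2 ✓ · (0,2)1 4/4 ✓ · (0,3)1 3/3 ✓
Row 1: (1,0)2 1/4 ✗ · (1,1)1 5/7 ✓ · (1,2)1 6/6 ✓ · (1,3)1 4/4 ✓
Row 2: (2,0)2 1/5 ✗ · (2,1)1 6/8 ✓ · (2,2)1 7/7 ✓
Row 3: (3,0)1 3/4 ✓ · (3,1)1 6/7 ✓ · (3,2)1 6/6 ✓ · (3,3)1 3/3 ✓
Row 4: (4,1)1 4/4 ✓ · (4,2)1 4/4 ✓
Unsatisfied: (1,0), (2,0) — 2 in total.

2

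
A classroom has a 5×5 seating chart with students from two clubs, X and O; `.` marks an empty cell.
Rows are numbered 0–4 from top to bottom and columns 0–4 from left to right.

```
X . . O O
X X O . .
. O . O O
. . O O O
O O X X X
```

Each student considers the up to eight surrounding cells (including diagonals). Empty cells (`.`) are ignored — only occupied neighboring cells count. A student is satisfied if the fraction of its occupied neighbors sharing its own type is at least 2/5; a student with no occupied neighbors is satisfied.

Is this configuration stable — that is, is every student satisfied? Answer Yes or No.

No

(0,0)X 2/2 satisfied
(0,3)O 2/2 satisfied
(0,4)O 1/1 satisfied
(1,0)X 2/3 satisfied
(1,1)X 2/4 satisfied
(1,2)O 3/4 satisfied
(2,1)O 2/4 satisfied
(2,3)O 5/5 satisfied
(2,4)O 3/3 satisfied
(3,2)O 4/6 satisfied
(3,3)O 4/7 satisfied
(3,4)O 3/5 satisfied
(4,0)O 1/1 satisfied
(4,1)O 2/3 satisfied
(4,2)X 1/4 not
(4,3)X 2/5 satisfied
(4,4)X 1/3 not
For instance (4,2) has only 1/4 same-type neighbors, below 2/5.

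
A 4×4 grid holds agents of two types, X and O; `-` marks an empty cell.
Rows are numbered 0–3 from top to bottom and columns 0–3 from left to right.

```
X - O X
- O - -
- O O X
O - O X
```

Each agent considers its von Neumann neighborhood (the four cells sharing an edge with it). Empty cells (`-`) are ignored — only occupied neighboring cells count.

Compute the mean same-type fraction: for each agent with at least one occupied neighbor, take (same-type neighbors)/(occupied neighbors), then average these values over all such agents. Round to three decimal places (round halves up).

Row 0: (0,0)X — no occupied neighbors · (0,2)O 0/1 · (0,3)X 0/1
Row 1: (1,1)O 1/1
Row 2: (2,1)O 2/2 · (2,2)O 2/3 · (2,3)X 1/2
Row 3: (3,0)O — no occupied neighbors · (3,2)O 1/2 · (3,3)X 1/2
Sum over 8 agents: 0/1 + 0/1 + 1/1 + 2/2 + 2/3 + 1/2 + 1/2 + 1/2 = 25/6; mean = 25/6 ÷ 8 = 25/48 = 0.520833… → 0.521.

0.521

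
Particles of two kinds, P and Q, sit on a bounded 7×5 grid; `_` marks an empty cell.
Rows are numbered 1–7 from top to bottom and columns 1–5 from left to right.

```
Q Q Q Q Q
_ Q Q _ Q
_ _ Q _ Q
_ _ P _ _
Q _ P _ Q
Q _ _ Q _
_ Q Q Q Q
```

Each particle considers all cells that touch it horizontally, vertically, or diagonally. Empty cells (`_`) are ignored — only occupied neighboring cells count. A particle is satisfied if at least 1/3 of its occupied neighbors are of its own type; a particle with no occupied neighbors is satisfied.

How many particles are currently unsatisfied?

(1,1)Q 2/2 ✓
(1,2)Q 4/4 ✓
(1,3)Q 4/4 ✓
(1,4)Q 4/4 ✓
(1,5)Q 2/2 ✓
(2,2)Q 5/5 ✓
(2,3)Q 5/5 ✓
(2,5)Q 3/3 ✓
(3,3)Q 2/3 ✓
(3,5)Q 1/1 ✓
(4,3)P 1/2 ✓
(5,1)Q 1/1 ✓
(5,3)P 1/2 ✓
(5,5)Q 1/1 ✓
(6,1)Q 2/2 ✓
(6,4)Q 4/5 ✓
(7,2)Q 2/2 ✓
(7,3)Q 3/3 ✓
(7,4)Q 3/3 ✓
(7,5)Q 2/2 ✓
Every one meets the threshold.

0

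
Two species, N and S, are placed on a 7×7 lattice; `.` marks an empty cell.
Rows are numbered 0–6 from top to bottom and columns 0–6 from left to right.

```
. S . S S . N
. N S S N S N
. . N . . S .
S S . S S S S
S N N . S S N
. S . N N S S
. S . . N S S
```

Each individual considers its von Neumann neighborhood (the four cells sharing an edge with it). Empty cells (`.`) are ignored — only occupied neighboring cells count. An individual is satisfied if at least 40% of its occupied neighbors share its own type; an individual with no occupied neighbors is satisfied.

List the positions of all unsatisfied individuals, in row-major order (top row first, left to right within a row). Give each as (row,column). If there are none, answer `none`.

(0,1), (1,1), (1,2), (1,4), (1,5), (2,2), (4,1), (4,6)

(0,1)S 0/1 ✗
(0,3)S 2/2 ✓
(0,4)S 1/2 ✓
(0,6)N 1/1 ✓
(1,1)N 0/2 ✗
(1,2)S 1/3 ✗
(1,3)S 2/3 ✓
(1,4)N 0/3 ✗
(1,5)S 1/3 ✗
(1,6)N 1/2 ✓
(2,2)N 0/1 ✗
(2,5)S 2/2 ✓
(3,0)S 2/2 ✓
(3,1)S 1/2 ✓
(3,3)S 1/1 ✓
(3,4)S 3/3 ✓
(3,5)S 4/4 ✓
(3,6)S 1/2 ✓
(4,0)S 1/2 ✓
(4,1)N 1/4 ✗
(4,2)N 1/1 ✓
(4,4)S 2/3 ✓
(4,5)S 3/4 ✓
(4,6)N 0/3 ✗
(5,1)S 1/2 ✓
(5,3)N 1/1 ✓
(5,4)N 2/4 ✓
(5,5)S 3/4 ✓
(5,6)S 2/3 ✓
(6,1)S 1/1 ✓
(6,4)N 1/2 ✓
(6,5)S 2/3 ✓
(6,6)S 2/2 ✓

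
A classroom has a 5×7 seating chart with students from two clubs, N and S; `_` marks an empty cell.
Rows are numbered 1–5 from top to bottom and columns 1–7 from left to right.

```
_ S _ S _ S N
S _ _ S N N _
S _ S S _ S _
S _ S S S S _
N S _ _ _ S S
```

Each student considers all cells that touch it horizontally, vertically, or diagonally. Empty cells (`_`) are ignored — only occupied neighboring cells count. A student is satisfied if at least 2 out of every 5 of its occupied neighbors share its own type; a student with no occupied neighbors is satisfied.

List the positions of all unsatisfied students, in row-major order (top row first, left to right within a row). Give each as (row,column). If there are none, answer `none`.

(1,2)S 1/1 ✓
(1,4)S 1/2 ✓
(1,6)S 0/3 ✗
(1,7)N 1/2 ✓
(2,1)S 2/2 ✓
(2,4)S 3/4 ✓
(2,5)N 1/6 ✗
(2,6)N 2/4 ✓
(3,1)S 2/2 ✓
(3,3)S 4/4 ✓
(3,4)S 5/6 ✓
(3,6)S 2/4 ✓
(4,1)S 2/3 ✓
(4,3)S 4/4 ✓
(4,4)S 4/4 ✓
(4,5)S 5/5 ✓
(4,6)S 4/4 ✓
(5,1)N 0/2 ✗
(5,2)S 2/3 ✓
(5,6)S 3/3 ✓
(5,7)S 2/2 ✓

(1,6), (2,5), (5,1)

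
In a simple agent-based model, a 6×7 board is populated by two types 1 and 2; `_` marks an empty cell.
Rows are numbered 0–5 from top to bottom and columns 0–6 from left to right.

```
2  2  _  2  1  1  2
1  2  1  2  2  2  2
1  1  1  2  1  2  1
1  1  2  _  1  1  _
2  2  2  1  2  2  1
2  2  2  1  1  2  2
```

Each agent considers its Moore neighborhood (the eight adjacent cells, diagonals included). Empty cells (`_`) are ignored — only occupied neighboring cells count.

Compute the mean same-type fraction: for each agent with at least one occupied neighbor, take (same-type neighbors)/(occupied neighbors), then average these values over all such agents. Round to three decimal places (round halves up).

(0,0)2 2/3
(0,1)2 2/4
(0,3)2 2/4
(0,4)1 1/5
(0,5)1 1/5
(0,6)2 2/3
(1,0)1 2/5
(1,1)2 2/7
(1,2)1 2/7
(1,3)2 3/7
(1,4)2 5/8
(1,5)2 4/8
(1,6)2 3/5
(2,0)1 4/5
(2,1)1 6/8
(2,2)1 3/7
(2,3)2 3/7
(2,4)1 2/7
(2,5)2 3/7
(2,6)1 1/4
(3,0)1 3/5
(3,1)1 4/8
(3,2)2 3/7
(3,4)1 3/7
(3,5)1 4/7
(4,0)2 3/5
(4,1)2 6/8
(4,2)2 4/7
(4,3)1 3/7
(4,4)2 2/7
(4,5)2 3/7
(4,6)1 1/4
(5,0)2 3/3
(5,1)2 5/5
(5,2)2 3/5
(5,3)1 2/5
(5,4)1 2/5
(5,5)2 3/5
(5,6)2 2/3
Sum over 39 agents: 2/3 + 2/4 + 2/4 + 1/5 + 1/5 + 2/3 + 2/5 + 2/7 + 2/7 + 3/7 + 5/8 + 4/8 + 3/5 + 4/5 + 6/8 + 3/7 + 3/7 + 2/7 + 3/7 + 1/4 + 3/5 + 4/8 + 3/7 + 3/7 + 4/7 + 3/5 + 6/8 + 4/7 + 3/7 + 2/7 + 3/7 + 1/4 + 3/3 + 5/5 + 3/5 + 2/5 + 2/5 + 3/5 + 2/3 = 5527/280; mean = 5527/280 ÷ 39 = 5527/10920 = 0.506135… → 0.506.

0.506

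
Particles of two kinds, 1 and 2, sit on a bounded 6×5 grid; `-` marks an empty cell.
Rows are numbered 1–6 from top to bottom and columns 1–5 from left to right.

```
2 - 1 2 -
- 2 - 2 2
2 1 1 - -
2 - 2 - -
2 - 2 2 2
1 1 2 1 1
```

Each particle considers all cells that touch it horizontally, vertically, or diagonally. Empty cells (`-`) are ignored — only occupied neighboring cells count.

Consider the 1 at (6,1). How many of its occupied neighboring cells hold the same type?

Occupied neighbors of (6,1): (5,1)=2, (6,2)=1.
Same type (1): 1 of 2.

1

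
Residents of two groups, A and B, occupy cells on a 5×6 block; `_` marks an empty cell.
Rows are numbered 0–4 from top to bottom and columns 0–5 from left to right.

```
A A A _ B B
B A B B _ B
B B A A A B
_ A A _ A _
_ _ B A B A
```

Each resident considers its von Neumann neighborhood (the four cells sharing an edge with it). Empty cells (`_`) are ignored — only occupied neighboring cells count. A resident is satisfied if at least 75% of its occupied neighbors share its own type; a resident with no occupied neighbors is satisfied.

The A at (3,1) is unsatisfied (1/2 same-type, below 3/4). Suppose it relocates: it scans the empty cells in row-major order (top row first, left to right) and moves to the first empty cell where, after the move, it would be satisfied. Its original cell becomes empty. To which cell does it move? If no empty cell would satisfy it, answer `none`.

Vacating (3,1). Empty cells in order:
  (0,3): 1/3 same-type → still unsatisfied.
  (1,4): 1/4 same-type → still unsatisfied.
  (3,0): 0/1 same-type → still unsatisfied.
  (3,3): 4/4 same-type → satisfied — stop here.

(3,3)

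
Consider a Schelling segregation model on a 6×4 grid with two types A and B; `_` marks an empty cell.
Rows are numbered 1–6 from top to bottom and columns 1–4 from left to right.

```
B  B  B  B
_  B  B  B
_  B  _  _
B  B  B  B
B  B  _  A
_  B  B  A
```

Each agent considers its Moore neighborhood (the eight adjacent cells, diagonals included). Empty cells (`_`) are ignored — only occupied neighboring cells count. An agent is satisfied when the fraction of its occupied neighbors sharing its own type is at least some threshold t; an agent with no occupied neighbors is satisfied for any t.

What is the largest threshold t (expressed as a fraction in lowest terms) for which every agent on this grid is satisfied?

(1,1)B 2/2
(1,2)B 4/4
(1,3)B 5/5
(1,4)B 3/3
(2,2)B 5/5
(2,3)B 6/6
(2,4)B 3/3
(3,2)B 5/5
(4,1)B 4/4
(4,2)B 5/5
(4,3)B 4/5
(4,4)B 1/2
(5,1)B 4/4
(5,2)B 6/6
(5,4)A 1/4
(6,2)B 3/3
(6,3)B 2/4
(6,4)A 1/2
The smallest same-type fraction is 1/4 at (5,4), which reduces to 1/4. Any threshold above that leaves this agent unsatisfied.

1/4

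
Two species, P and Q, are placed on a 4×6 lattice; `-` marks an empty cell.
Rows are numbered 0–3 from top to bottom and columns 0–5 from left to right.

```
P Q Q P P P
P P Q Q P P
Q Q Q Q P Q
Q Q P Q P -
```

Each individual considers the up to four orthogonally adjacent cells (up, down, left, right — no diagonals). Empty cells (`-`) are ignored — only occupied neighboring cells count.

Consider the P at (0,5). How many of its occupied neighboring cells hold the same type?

Occupied neighbors of (0,5): (1,5)=P, (0,4)=P.
Same type (P): 2 of 2.

2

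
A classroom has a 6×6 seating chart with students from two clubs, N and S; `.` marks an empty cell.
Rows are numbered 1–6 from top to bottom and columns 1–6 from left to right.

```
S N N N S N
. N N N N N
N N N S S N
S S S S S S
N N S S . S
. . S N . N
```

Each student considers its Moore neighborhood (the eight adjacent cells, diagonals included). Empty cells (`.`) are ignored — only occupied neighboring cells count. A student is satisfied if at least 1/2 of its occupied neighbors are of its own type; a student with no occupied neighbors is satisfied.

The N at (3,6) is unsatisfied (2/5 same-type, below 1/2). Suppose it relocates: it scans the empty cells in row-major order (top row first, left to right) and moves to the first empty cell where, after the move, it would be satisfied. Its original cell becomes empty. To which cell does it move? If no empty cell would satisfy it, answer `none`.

(2,1)

Vacating (3,6). Empty cells in order:
  (2,1): 4/5 same-type → satisfied — stop here.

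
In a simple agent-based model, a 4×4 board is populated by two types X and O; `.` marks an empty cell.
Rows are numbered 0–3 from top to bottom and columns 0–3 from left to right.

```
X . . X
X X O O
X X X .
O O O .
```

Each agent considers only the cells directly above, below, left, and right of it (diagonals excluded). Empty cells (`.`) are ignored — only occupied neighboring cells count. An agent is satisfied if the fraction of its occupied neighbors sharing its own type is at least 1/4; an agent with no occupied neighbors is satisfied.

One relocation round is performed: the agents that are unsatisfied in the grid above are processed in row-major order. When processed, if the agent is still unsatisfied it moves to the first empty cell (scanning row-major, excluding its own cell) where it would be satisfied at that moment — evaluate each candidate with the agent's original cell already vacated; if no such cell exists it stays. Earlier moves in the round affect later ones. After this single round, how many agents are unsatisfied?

0

Initially unsatisfied (in order): (0,3).
  (0,3) → (0,1).
Resulting grid:
X X . .
X X O O
X X X .
O O O .
All satisfied now.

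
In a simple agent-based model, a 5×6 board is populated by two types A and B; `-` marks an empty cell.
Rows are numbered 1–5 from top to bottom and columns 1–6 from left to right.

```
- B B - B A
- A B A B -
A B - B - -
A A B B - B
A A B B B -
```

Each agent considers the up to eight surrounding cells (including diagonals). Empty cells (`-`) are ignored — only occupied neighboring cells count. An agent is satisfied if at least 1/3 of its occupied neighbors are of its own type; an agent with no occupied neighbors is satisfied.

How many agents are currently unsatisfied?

(1,2)B 2/3 ✓
(1,3)B 2/4 ✓
(1,5)B 1/3 ✓
(1,6)A 0/2 ✗
(2,2)A 1/5 ✗
(2,3)B 4/6 ✓
(2,4)A 0/5 ✗
(2,5)B 2/4 ✓
(3,1)A 3/4 ✓
(3,2)B 2/6 ✓
(3,4)B 4/5 ✓
(4,1)A 4/5 ✓
(4,2)A 4/7 ✓
(4,3)B 5/7 ✓
(4,4)B 5/5 ✓
(4,6)B 1/1 ✓
(5,1)A 3/3 ✓
(5,2)A 3/5 ✓
(5,3)B 3/5 ✓
(5,4)B 4/4 ✓
(5,5)B 3/3 ✓
Unsatisfied: (1,6), (2,2), (2,4) — 3 in total.

3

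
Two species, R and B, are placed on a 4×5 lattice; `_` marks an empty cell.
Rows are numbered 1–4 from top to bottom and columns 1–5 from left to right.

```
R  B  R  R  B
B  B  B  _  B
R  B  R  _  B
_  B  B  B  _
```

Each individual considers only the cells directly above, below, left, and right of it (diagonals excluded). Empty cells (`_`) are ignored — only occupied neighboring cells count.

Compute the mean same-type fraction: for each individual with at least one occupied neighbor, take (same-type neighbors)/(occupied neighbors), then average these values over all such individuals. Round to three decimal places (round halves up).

0.531

(1,1)R 0/2
(1,2)B 1/3
(1,3)R 1/3
(1,4)R 1/2
(1,5)B 1/2
(2,1)B 1/3
(2,2)B 4/4
(2,3)B 1/3
(2,5)B 2/2
(3,1)R 0/2
(3,2)B 2/4
(3,3)R 0/3
(3,5)B 1/1
(4,2)B 2/2
(4,3)B 2/3
(4,4)B 1/1
Sum over 16 individuals: 0/2 + 1/3 + 1/3 + 1/2 + 1/2 + 1/3 + 4/4 + 1/3 + 2/2 + 0/2 + 2/4 + 0/3 + 1/1 + 2/2 + 2/3 + 1/1 = 17/2; mean = 17/2 ÷ 16 = 17/32 = 0.53125 → 0.531.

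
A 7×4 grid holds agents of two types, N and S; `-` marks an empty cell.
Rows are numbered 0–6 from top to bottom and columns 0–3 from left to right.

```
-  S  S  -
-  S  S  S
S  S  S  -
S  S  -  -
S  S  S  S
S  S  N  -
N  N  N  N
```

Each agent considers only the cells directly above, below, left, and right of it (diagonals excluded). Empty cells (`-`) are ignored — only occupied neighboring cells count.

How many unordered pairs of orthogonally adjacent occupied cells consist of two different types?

Scan each occupied cell's neighbors to the right and below so each pair is counted once.
Row 0: S(0,1)–S(0,2)= S(0,1)–S(1,1)= S(0,2)–S(1,2)=  → 0/3 unlike.
Row 1: S(1,1)–S(1,2)= S(1,1)–S(2,1)= S(1,2)–S(1,3)= S(1,2)–S(2,2)=  → 0/4 unlike.
Row 2: S(2,0)–S(2,1)= S(2,0)–S(3,0)= S(2,1)–S(2,2)= S(2,1)–S(3,1)=  → 0/4 unlike.
Row 3: S(3,0)–S(3,1)= S(3,0)–S(4,0)= S(3,1)–S(4,1)=  → 0/3 unlike.
Row 4: S(4,0)–S(4,1)= S(4,0)–S(5,0)= S(4,1)–S(4,2)= S(4,1)–S(5,1)= S(4,2)–S(4,3)= S(4,2)–N(5,2)≠  → 1/6 unlike.
Row 5: S(5,0)–S(5,1)= S(5,0)–N(6,0)≠ S(5,1)–N(5,2)≠ S(5,1)–N(6,1)≠ N(5,2)–N(6,2)=  → 3/5 unlike.
Row 6: N(6,0)–N(6,1)= N(6,1)–N(6,2)= N(6,2)–N(6,3)=  → 0/3 unlike.
Total adjacent occupied pairs: 28; unlike-type pairs: 4.

4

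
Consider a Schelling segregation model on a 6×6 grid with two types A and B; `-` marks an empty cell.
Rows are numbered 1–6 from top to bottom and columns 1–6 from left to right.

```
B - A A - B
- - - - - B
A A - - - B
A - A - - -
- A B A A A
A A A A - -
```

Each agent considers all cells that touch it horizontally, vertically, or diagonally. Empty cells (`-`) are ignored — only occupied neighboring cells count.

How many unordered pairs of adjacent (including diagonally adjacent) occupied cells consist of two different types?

Scan each occupied cell's neighbors to the right and below (and the two forward diagonals) so each pair is counted once.
Row 1: A(1,3)–A(1,4)= B(1,6)–B(2,6)=  → 0/2 unlike.
Row 2: B(2,6)–B(3,6)=  → 0/1 unlike.
Row 3: A(3,1)–A(3,2)= A(3,1)–A(4,1)= A(3,2)–A(4,3)= A(3,2)–A(4,1)=  → 0/4 unlike.
Row 4: A(4,1)–A(5,2)= A(4,3)–B(5,3)≠ A(4,3)–A(5,4)= A(4,3)–A(5,2)=  → 1/4 unlike.
Row 5: A(5,2)–B(5,3)≠ A(5,2)–A(6,2)= A(5,2)–A(6,3)= A(5,2)–A(6,1)= B(5,3)–A(5,4)≠ B(5,3)–A(6,3)≠ B(5,3)–A(6,4)≠ B(5,3)–A(6,2)≠ A(5,4)–A(5,5)= A(5,4)–A(6,4)= A(5,4)–A(6,3)= A(5,5)–A(5,6)= A(5,5)–A(6,4)=  → 5/13 unlike.
Row 6: A(6,1)–A(6,2)= A(6,2)–A(6,3)= A(6,3)–A(6,4)=  → 0/3 unlike.
Total adjacent occupied pairs: 27; unlike-type pairs: 6.

6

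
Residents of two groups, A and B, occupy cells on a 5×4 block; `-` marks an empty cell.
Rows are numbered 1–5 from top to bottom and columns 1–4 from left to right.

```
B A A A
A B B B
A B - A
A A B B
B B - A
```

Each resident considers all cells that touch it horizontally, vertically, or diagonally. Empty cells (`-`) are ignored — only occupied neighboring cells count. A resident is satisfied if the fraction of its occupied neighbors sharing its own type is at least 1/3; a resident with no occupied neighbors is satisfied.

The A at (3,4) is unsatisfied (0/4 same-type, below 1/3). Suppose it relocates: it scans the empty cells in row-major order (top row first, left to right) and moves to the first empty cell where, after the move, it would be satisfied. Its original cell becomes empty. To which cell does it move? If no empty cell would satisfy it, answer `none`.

(5,3)

Vacating (3,4). Empty cells in order:
  (3,3): 1/7 same-type → still unsatisfied.
  (5,3): 2/5 same-type → satisfied — stop here.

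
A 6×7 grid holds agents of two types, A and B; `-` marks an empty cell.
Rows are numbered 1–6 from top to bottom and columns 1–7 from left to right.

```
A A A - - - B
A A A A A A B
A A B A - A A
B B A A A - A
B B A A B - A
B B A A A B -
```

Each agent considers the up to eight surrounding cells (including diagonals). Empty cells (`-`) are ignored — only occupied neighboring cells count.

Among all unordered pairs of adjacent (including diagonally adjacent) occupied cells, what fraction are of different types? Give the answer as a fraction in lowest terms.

29/94

Scan each occupied cell's neighbors to the right and below (and the two forward diagonals) so each pair is counted once.
From row 1: 1 unlike of 12 pairs (running 1/12).
From row 2: 6 unlike of 22 pairs (running 7/34).
From row 3: 8 unlike of 18 pairs (running 15/52).
From row 4: 5 unlike of 18 pairs (running 20/70).
From row 5: 7 unlike of 19 pairs (running 27/89).
From row 6: 2 unlike of 5 pairs (running 29/94).
Total adjacent occupied pairs: 94; unlike-type pairs: 29.
29/94 is already in lowest terms.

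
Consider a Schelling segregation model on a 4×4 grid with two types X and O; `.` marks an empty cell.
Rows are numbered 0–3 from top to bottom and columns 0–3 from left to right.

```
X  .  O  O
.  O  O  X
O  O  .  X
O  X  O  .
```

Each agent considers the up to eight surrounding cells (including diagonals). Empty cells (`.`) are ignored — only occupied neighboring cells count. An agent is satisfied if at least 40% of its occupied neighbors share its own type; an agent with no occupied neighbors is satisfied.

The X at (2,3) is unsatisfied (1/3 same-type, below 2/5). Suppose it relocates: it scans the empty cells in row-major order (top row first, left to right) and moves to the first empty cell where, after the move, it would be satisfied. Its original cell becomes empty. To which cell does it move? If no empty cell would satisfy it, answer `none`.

Vacating (2,3). Empty cells in order:
  (0,1): 1/4 same-type → still unsatisfied.
  (1,0): 1/4 same-type → still unsatisfied.
  (2,2): 2/6 same-type → still unsatisfied.
  (3,3): 0/1 same-type → still unsatisfied.

none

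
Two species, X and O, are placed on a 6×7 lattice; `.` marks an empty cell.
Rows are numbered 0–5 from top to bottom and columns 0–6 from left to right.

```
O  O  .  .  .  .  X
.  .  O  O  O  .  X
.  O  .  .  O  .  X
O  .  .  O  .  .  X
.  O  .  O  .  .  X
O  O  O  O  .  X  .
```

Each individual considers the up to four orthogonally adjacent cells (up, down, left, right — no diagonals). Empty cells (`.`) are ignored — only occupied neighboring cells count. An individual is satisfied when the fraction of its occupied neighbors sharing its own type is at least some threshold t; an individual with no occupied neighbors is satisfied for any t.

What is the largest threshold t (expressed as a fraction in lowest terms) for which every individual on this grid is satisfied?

1/1

(0,0)O 1/1
(0,1)O 1/1
(0,6)X 1/1
(1,2)O 1/1
(1,3)O 2/2
(1,4)O 2/2
(1,6)X 2/2
(2,1)O — no occupied neighbors
(2,4)O 1/1
(2,6)X 2/2
(3,0)O — no occupied neighbors
(3,3)O 1/1
(3,6)X 2/2
(4,1)O 1/1
(4,3)O 2/2
(4,6)X 1/1
(5,0)O 1/1
(5,1)O 3/3
(5,2)O 2/2
(5,3)O 2/2
(5,5)X — no occupied neighbors
The smallest same-type fraction is 1/1 at (0,0), which reduces to 1/1. Any threshold above that leaves this individual unsatisfied.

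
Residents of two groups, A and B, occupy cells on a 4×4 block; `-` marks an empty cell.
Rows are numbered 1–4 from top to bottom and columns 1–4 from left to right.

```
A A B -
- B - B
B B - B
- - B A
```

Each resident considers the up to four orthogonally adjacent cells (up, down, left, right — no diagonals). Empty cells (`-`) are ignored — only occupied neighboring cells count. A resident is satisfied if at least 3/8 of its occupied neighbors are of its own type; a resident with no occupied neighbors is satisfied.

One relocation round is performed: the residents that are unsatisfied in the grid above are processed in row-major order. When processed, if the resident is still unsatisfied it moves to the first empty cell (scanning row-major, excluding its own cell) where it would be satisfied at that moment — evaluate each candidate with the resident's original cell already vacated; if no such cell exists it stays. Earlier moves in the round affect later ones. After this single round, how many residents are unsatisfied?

1

Initially unsatisfied (in order): (1,2), (1,3), (4,3), (4,4).
  (1,2): no empty cell satisfies it; stays.
  (1,3) → (1,4).
  (4,3) → (1,3).
  (4,4) → (4,3).
Resulting grid:
A A B B
- B - B
B B - B
- - A -
Unsatisfied now: (1,2).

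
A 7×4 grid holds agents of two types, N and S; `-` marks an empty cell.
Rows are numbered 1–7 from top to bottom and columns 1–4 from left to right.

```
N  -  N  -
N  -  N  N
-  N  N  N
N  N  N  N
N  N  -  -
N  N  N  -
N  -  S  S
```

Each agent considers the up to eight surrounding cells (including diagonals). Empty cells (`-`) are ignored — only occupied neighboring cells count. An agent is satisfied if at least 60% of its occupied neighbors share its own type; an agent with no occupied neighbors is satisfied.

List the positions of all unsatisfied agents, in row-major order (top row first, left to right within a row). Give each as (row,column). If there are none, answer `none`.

Row 1: (1,1)N 1/1 ok · (1,3)N 2/2 ok
Row 2: (2,1)N 2/2 ok · (2,3)N 5/5 ok · (2,4)N 4/4 ok
Row 3: (3,2)N 6/6 ok · (3,3)N 7/7 ok · (3,4)N 5/5 ok
Row 4: (4,1)N 4/4 ok · (4,2)N 6/6 ok · (4,3)N 6/6 ok · (4,4)N 3/3 ok
Row 5: (5,1)N 5/5 ok · (5,2)N 7/7 ok
Row 6: (6,1)N 4/4 ok · (6,2)N 5/6 ok · (6,3)N 2/4 unhappy
Row 7: (7,1)N 2/2 ok · (7,3)S 1/3 unhappy · (7,4)S 1/2 unhappy

(6,3), (7,3), (7,4)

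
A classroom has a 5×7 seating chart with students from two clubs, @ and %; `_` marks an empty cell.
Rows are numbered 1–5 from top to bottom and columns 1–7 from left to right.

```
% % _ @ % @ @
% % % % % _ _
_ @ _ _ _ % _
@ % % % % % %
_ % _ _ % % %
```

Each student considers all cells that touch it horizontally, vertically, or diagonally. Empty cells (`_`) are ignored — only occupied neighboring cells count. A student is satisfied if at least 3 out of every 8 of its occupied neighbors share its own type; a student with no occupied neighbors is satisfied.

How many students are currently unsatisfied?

4

(1,1)% 3/3 ok
(1,2)% 4/4 ok
(1,4)@ 0/4 unhappy
(1,5)% 2/4 ok
(1,6)@ 1/3 unhappy
(1,7)@ 1/1 ok
(2,1)% 3/4 ok
(2,2)% 4/5 ok
(2,3)% 3/5 ok
(2,4)% 3/4 ok
(2,5)% 3/5 ok
(3,2)@ 1/6 unhappy
(3,6)% 4/4 ok
(4,1)@ 1/3 unhappy
(4,2)% 2/4 ok
(4,3)% 3/4 ok
(4,4)% 3/3 ok
(4,5)% 5/5 ok
(4,6)% 6/6 ok
(4,7)% 4/4 ok
(5,2)% 2/3 ok
(5,5)% 4/4 ok
(5,6)% 5/5 ok
(5,7)% 3/3 ok
Unsatisfied: (1,4), (1,6), (3,2), (4,1) — 4 in total.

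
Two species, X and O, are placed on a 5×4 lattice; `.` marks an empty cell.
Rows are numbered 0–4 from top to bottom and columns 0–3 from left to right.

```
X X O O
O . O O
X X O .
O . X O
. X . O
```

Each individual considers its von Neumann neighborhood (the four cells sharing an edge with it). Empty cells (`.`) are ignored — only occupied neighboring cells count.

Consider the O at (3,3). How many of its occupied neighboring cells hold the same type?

1

Occupied neighbors of (3,3): (4,3)=O, (3,2)=X.
Same type (O): 1 of 2.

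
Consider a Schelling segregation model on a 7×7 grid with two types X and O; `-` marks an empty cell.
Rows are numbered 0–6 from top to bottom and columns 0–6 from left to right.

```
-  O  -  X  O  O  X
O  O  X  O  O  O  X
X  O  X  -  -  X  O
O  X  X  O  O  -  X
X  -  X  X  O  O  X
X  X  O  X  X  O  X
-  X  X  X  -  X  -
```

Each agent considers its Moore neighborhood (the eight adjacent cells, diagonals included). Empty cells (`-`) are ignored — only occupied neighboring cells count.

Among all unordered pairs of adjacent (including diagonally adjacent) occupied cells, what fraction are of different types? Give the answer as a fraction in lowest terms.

51/107

Scan each occupied cell's neighbors to the right and below (and the two forward diagonals) so each pair is counted once.
Row 0: O(0,1)–O(1,1)= O(0,1)–X(1,2)≠ O(0,1)–O(1,0)= X(0,3)–O(0,4)≠ X(0,3)–O(1,3)≠ X(0,3)–O(1,4)≠ X(0,3)–X(1,2)= O(0,4)–O(0,5)= O(0,4)–O(1,4)= O(0,4)–O(1,5)= O(0,4)–O(1,3)= O(0,5)–X(0,6)≠ O(0,5)–O(1,5)= O(0,5)–X(1,6)≠ O(0,5)–O(1,4)= X(0,6)–X(1,6)= X(0,6)–O(1,5)≠  → 7/17 unlike.
Row 1: O(1,0)–O(1,1)= O(1,0)–X(2,0)≠ O(1,0)–O(2,1)= O(1,1)–X(1,2)≠ O(1,1)–O(2,1)= O(1,1)–X(2,2)≠ O(1,1)–X(2,0)≠ X(1,2)–O(1,3)≠ X(1,2)–X(2,2)= X(1,2)–O(2,1)≠ O(1,3)–O(1,4)= O(1,3)–X(2,2)≠ O(1,4)–O(1,5)= O(1,4)–X(2,5)≠ O(1,5)–X(1,6)≠ O(1,5)–X(2,5)≠ O(1,5)–O(2,6)= X(1,6)–O(2,6)≠ X(1,6)–X(2,5)=  → 11/19 unlike.
Row 2: X(2,0)–O(2,1)≠ X(2,0)–O(3,0)≠ X(2,0)–X(3,1)= O(2,1)–X(2,2)≠ O(2,1)–X(3,1)≠ O(2,1)–X(3,2)≠ O(2,1)–O(3,0)= X(2,2)–X(3,2)= X(2,2)–O(3,3)≠ X(2,2)–X(3,1)= X(2,5)–O(2,6)≠ X(2,5)–X(3,6)= X(2,5)–O(3,4)≠ O(2,6)–X(3,6)≠  → 9/14 unlike.
Row 3: O(3,0)–X(3,1)≠ O(3,0)–X(4,0)≠ X(3,1)–X(3,2)= X(3,1)–X(4,2)= X(3,1)–X(4,0)= X(3,2)–O(3,3)≠ X(3,2)–X(4,2)= X(3,2)–X(4,3)= O(3,3)–O(3,4)= O(3,3)–X(4,3)≠ O(3,3)–O(4,4)= O(3,3)–X(4,2)≠ O(3,4)–O(4,4)= O(3,4)–O(4,5)= O(3,4)–X(4,3)≠ X(3,6)–X(4,6)= X(3,6)–O(4,5)≠  → 7/17 unlike.
Row 4: X(4,0)–X(5,0)= X(4,0)–X(5,1)= X(4,2)–X(4,3)= X(4,2)–O(5,2)≠ X(4,2)–X(5,3)= X(4,2)–X(5,1)= X(4,3)–O(4,4)≠ X(4,3)–X(5,3)= X(4,3)–X(5,4)= X(4,3)–O(5,2)≠ O(4,4)–O(4,5)= O(4,4)–X(5,4)≠ O(4,4)–O(5,5)= O(4,4)–X(5,3)≠ O(4,5)–X(4,6)≠ O(4,5)–O(5,5)= O(4,5)–X(5,6)≠ O(4,5)–X(5,4)≠ X(4,6)–X(5,6)= X(4,6)–O(5,5)≠  → 9/20 unlike.
Row 5: X(5,0)–X(5,1)= X(5,0)–X(6,1)= X(5,1)–O(5,2)≠ X(5,1)–X(6,1)= X(5,1)–X(6,2)= O(5,2)–X(5,3)≠ O(5,2)–X(6,2)≠ O(5,2)–X(6,3)≠ O(5,2)–X(6,1)≠ X(5,3)–X(5,4)= X(5,3)–X(6,3)= X(5,3)–X(6,2)= X(5,4)–O(5,5)≠ X(5,4)–X(6,5)= X(5,4)–X(6,3)= O(5,5)–X(5,6)≠ O(5,5)–X(6,5)≠ X(5,6)–X(6,5)=  → 8/18 unlike.
Row 6: X(6,1)–X(6,2)= X(6,2)–X(6,3)=  → 0/2 unlike.
Total adjacent occupied pairs: 107; unlike-type pairs: 51.
51/107 is already in lowest terms.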